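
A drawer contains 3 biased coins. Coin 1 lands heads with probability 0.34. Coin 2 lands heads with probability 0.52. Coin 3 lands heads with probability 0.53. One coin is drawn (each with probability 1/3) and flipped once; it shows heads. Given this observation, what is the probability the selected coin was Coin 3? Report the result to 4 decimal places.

Tabulate prior·likelihood by source: [1] prior 0.333333, lik 0.34, product 0.1133; [2] prior 0.333333, lik 0.52, product 0.1733; [3] prior 0.333333, lik 0.53, product 0.1767.
Normalizing constant = 0.46333; the posterior for Coin 3 is its product over the sum, 0.1767/0.46333 = 0.3813.

Posterior probability ≈ 0.3813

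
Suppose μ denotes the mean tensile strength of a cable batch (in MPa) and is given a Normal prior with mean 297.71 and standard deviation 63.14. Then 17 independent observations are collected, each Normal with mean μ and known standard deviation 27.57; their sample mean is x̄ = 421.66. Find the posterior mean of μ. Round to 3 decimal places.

Posterior mean ≈ 420.285

Prior precision 1/τ₀² = 1/63.14² = 0.00025084; data precision n/σ² = 17/27.57² = 0.0223653.
Posterior precision = 0.00025084 + 0.0223653 = 0.0226162.
Posterior mean = (0.00025084·297.71 + 0.0223653·421.66) / 0.0226162 = 420.285.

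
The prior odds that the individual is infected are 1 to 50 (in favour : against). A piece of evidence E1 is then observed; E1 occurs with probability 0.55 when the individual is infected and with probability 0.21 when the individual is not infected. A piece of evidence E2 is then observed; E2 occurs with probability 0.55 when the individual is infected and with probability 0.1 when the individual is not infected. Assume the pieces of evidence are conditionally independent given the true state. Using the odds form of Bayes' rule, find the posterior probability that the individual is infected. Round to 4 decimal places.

Prior odds = 1/50 = 0.020000. In log-odds, ln(0.020000) = -3.9120.
Add log likelihood ratios: ln(2.6190) + ln(5.5000) = 2.6676.
Posterior log-odds = -1.2445, so posterior odds = exp(-1.2445) = 0.28810. Converting, P(H|E) = 0.28810/1.2881 = 0.2237.

Posterior probability ≈ 0.2237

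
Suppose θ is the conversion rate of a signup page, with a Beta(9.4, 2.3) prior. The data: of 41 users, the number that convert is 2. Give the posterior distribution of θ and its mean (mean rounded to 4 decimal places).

Posterior: Beta(11.4, 41.3); mean ≈ 0.2163

The binomial likelihood is conjugate to the Beta prior: with 2 successes and 39 failures, the posterior is Beta(9.4+2, 2.3+39) = Beta(11.4, 41.3).
Posterior mean = α/(α+β) = 11.4/52.7 = 0.2163.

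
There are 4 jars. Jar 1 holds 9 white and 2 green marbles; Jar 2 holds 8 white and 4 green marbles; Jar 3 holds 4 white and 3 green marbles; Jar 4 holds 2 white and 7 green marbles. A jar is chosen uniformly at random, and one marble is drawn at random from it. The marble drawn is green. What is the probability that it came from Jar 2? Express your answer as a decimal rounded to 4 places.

Posterior probability ≈ 0.1936

Tabulate prior·likelihood by source: [1] prior 0.25, lik 0.1818, product 0.04545; [2] prior 0.25, lik 0.3333, product 0.08333; [3] prior 0.25, lik 0.4286, product 0.1071; [4] prior 0.25, lik 0.7778, product 0.1944.
Normalizing constant = 0.43038; the posterior for Jar 2 is its product over the sum, 0.08333/0.43038 = 0.1936.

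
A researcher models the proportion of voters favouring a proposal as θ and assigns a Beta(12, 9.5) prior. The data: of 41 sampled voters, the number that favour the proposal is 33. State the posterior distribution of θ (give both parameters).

Posterior: Beta(45, 17.5)

The binomial likelihood is conjugate to the Beta prior: with 33 successes and 8 failures, the posterior is Beta(12+33, 9.5+8) = Beta(45, 17.5).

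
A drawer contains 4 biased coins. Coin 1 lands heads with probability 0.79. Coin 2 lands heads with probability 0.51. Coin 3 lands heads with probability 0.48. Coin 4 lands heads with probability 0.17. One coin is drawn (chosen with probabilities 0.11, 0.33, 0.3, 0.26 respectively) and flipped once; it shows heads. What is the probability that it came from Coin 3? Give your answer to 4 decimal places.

Tabulate prior·likelihood by source: [1] prior 0.11, lik 0.79, product 0.08690; [2] prior 0.33, lik 0.51, product 0.1683; [3] prior 0.3, lik 0.48, product 0.1440; [4] prior 0.26, lik 0.17, product 0.04420.
Normalizing constant = 0.44340; the posterior for Coin 3 is its product over the sum, 0.1440/0.44340 = 0.3248.

Posterior probability ≈ 0.3248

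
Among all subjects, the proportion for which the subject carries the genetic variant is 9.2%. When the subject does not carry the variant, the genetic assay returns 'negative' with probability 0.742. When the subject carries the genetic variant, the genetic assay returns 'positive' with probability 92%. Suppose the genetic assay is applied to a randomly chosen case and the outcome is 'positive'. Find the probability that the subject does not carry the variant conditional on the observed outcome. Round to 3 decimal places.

P(¬H | E) ≈ 0.735

Let H be the event that the subject carries the genetic variant. P(H) = 0.092, so P(¬H) = 0.908. With E the 'positive' result, P(E|H) = 0.92 and P(E|¬H) = 0.258.
P(E) = 0.92·0.092 + 0.258·0.908 = 0.084640 + 0.23426 = 0.31890.
By Bayes' theorem, P(H|E) = 0.084640 / 0.31890 = 0.265. Hence P(¬H|E) = 1 − 0.265 = 0.735.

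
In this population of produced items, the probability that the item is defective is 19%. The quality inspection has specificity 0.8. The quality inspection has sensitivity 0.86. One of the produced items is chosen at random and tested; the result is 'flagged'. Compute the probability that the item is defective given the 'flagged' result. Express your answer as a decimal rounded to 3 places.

P(H | E) ≈ 0.502

Let H be the event that the item is defective. P(H) = 0.19, so P(¬H) = 0.81. With E the 'flagged' result, P(E|H) = 0.86 and P(E|¬H) = 0.2.
P(E) = 0.86·0.19 + 0.2·0.81 = 0.16340 + 0.16200 = 0.32540.
By Bayes' theorem, P(H|E) = 0.16340 / 0.32540 = 0.502.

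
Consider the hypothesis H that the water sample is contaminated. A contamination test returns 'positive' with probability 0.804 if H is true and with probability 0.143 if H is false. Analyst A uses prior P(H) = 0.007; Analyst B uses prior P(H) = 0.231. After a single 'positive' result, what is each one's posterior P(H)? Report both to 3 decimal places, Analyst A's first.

Analyst A: 0.038; Analyst B: 0.628

The likelihood ratio for a 'positive' result is 0.804/0.143 = 5.6224.
Analyst A: prior odds 0.007/0.993 = 0.0070493; posterior odds 0.039634; posterior probability 0.038.
Analyst B: prior odds 0.231/0.769 = 0.30039; posterior odds 1.6889; posterior probability 0.628.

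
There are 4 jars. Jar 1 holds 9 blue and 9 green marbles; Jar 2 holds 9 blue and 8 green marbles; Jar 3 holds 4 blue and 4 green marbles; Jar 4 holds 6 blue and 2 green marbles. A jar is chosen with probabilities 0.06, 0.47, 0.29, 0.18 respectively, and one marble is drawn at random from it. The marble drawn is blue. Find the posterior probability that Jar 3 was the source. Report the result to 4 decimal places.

P(blue|Jar 1) = 0.5; P(blue|Jar 2) = 0.5294; P(blue|Jar 3) = 0.5; P(blue|Jar 4) = 0.75.
Prior × likelihood for each source: 0.06·0.5=0.03000, 0.47·0.5294=0.2488, 0.29·0.5=0.1450, 0.18·0.75=0.1350. Summing gives P(blue) = 0.55882.
P(Jar 3 | blue) = 0.1450 / 0.55882 = 0.2595.

Posterior probability ≈ 0.2595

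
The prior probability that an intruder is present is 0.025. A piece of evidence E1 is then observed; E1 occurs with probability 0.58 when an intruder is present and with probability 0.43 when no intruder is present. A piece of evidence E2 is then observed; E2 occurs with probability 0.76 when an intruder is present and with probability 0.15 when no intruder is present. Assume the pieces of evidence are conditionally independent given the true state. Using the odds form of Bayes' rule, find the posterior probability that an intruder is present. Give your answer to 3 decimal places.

Posterior probability ≈ 0.149

Prior odds = 0.025/(1−0.025) = 0.025641.
Likelihood ratio for E1 = 0.58/0.43 = 1.3488.
Likelihood ratio for E2 = 0.76/0.15 = 5.0667.
Posterior odds = prior odds × LR₁ × LR₂ = 0.17523.
Posterior probability = odds/(1+odds) = 0.17523/1.1752 = 0.149.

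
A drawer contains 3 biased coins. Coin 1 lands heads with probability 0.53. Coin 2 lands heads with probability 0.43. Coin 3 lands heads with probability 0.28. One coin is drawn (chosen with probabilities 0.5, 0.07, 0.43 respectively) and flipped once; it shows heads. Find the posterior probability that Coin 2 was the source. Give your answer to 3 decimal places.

P(heads|C1) = 0.53; P(heads|C2) = 0.43; P(heads|C3) = 0.28.
Prior × likelihood for each source: 0.5·0.53=0.2650, 0.07·0.43=0.03010, 0.43·0.28=0.1204. Summing gives P(heads) = 0.41550.
P(Coin 2 | heads) = 0.03010 / 0.41550 = 0.072.

Posterior probability ≈ 0.072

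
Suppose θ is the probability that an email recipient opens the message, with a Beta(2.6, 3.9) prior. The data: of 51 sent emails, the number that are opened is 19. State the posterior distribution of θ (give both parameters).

Posterior: Beta(21.6, 35.9)

Observing 19 successes and 32 failures updates Beta(2.6, 3.9) by adding the success and failure counts to the two shape parameters: α = 2.6+19 = 21.6, β = 3.9+32 = 35.9.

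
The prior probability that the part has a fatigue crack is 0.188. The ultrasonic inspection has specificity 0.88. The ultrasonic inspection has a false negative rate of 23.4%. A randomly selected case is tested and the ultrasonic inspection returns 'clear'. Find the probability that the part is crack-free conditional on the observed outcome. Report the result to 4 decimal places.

P(¬H | E) ≈ 0.9420

Write H for 'the part has a fatigue crack'. Prior odds H:¬H = 0.188/0.812 = 0.23153. For the 'clear' outcome, the likelihood ratio is 0.234/0.88 = 0.26591.
Posterior odds = 0.23153 × 0.26591 = 0.061565, so P(H|E) = 0.061565/(1+0.061565) = 0.0580. Then P(¬H|E) = 1 − 0.0580 = 0.9420.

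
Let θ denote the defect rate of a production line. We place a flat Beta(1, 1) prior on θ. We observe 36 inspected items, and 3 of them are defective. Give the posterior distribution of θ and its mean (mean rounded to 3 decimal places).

Posterior: Beta(4, 34); mean ≈ 0.105

Observing 3 successes and 33 failures updates Beta(1, 1) by adding the success and failure counts to the two shape parameters: α = 1+3 = 4, β = 1+33 = 34.
E[θ | data] = 4/(4+34) = 0.105.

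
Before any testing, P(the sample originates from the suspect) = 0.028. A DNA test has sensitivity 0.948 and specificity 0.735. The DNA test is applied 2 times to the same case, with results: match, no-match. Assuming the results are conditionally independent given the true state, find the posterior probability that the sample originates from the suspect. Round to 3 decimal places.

Posterior P(H) ≈ 0.007

With H the event that the sample originates from the suspect, the joint likelihood of the observed sequence is P(data|H) = 0.948·0.052 = 0.049296 and P(data|¬H) = 0.265·0.735 = 0.19478.
Bayes: P(H|data) = 0.028·0.049296 / (0.028·0.049296 + 0.972·0.19478) = 0.0013803/0.19070 = 0.0072.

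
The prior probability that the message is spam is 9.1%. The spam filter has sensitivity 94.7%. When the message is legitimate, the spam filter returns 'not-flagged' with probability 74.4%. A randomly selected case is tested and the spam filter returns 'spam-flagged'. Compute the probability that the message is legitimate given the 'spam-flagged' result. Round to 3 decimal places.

P(¬H | E) ≈ 0.730

Write H for 'the message is spam'. Prior odds H:¬H = 0.091/0.909 = 0.10011. For the 'spam-flagged' outcome, the likelihood ratio is 0.947/0.256 = 3.6992.
Posterior odds = 0.10011 × 3.6992 = 0.37033, so P(H|E) = 0.37033/(1+0.37033) = 0.270. Then P(¬H|E) = 1 − 0.270 = 0.730.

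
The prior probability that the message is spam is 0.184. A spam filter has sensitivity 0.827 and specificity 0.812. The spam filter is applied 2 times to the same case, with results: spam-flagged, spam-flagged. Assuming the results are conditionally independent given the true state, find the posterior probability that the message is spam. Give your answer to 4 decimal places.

Let H be the event that the message is spam; start with P(H) = 0.184. P('spam-flagged'|H) = 0.827, P('spam-flagged'|¬H) = 0.188.
Update on result 1 ('spam-flagged'): P(H) ← 0.827·0.1840 / (0.827·0.1840 + 0.188·0.8160) = 0.15217/0.30558 = 0.4980.
Update on result 2 ('spam-flagged'): P(H) ← 0.827·0.4980 / (0.827·0.4980 + 0.188·0.5020) = 0.41182/0.50620 = 0.8136.

Posterior P(H) ≈ 0.8136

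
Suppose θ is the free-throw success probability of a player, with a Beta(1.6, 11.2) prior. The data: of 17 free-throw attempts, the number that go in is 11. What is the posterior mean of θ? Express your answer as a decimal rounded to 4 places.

Posterior mean ≈ 0.4228

The binomial likelihood is conjugate to the Beta prior: with 11 successes and 6 failures, the posterior is Beta(1.6+11, 11.2+6) = Beta(12.6, 17.2).
E[θ | data] = 12.6/(12.6+17.2) = 0.4228.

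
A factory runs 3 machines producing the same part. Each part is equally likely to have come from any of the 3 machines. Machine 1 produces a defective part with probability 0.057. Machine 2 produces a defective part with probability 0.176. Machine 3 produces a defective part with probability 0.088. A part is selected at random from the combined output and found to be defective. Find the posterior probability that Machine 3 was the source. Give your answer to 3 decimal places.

Posterior probability ≈ 0.274

Tabulate prior·likelihood by source: [1] prior 0.333333, lik 0.057, product 0.01900; [2] prior 0.333333, lik 0.176, product 0.05867; [3] prior 0.333333, lik 0.088, product 0.02933.
Normalizing constant = 0.10700; the posterior for Machine 3 is its product over the sum, 0.02933/0.10700 = 0.274.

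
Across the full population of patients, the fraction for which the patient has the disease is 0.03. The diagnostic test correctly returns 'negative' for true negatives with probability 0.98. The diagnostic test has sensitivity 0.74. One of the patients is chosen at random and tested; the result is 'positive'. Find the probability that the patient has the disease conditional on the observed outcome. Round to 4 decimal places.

P(H | E) ≈ 0.5337

Write H for 'the patient has the disease'. Prior odds H:¬H = 0.03/0.97 = 0.030928. For the 'positive' outcome, the likelihood ratio is 0.74/0.02 = 37.000.
Posterior odds = 0.030928 × 37.000 = 1.1443, so P(H|E) = 1.1443/(1+1.1443) = 0.5337.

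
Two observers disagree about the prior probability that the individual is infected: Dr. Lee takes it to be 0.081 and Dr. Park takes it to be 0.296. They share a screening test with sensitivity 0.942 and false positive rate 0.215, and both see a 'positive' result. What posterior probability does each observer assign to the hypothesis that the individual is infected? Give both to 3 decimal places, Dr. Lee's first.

The likelihood ratio for a 'positive' result is 0.942/0.215 = 4.3814.
Dr. Lee: prior odds 0.081/0.919 = 0.088139; posterior odds 0.38617; posterior probability 0.279.
Dr. Park: prior odds 0.296/0.704 = 0.42045; posterior odds 1.8422; posterior probability 0.648.

Dr. Lee: 0.279; Dr. Park: 0.648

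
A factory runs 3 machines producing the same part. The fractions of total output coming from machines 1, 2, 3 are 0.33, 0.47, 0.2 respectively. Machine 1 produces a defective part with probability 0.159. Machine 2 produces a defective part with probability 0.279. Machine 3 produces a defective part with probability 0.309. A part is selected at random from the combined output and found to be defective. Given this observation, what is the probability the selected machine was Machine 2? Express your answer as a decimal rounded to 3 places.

Posterior probability ≈ 0.534

Tabulate prior·likelihood by source: [1] prior 0.33, lik 0.159, product 0.05247; [2] prior 0.47, lik 0.279, product 0.1311; [3] prior 0.2, lik 0.309, product 0.06180.
Normalizing constant = 0.24540; the posterior for Machine 2 is its product over the sum, 0.1311/0.24540 = 0.534.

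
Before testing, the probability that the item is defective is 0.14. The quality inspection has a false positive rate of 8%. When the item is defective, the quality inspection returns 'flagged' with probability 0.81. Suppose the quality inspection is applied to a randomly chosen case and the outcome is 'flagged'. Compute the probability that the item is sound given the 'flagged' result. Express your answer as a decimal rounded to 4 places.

P(¬H | E) ≈ 0.3776

Write H for 'the item is defective'. Prior odds H:¬H = 0.14/0.86 = 0.16279. For the 'flagged' outcome, the likelihood ratio is 0.81/0.08 = 10.125.
Posterior odds = 0.16279 × 10.125 = 1.6483, so P(H|E) = 1.6483/(1+1.6483) = 0.6224. Then P(¬H|E) = 1 − 0.6224 = 0.3776.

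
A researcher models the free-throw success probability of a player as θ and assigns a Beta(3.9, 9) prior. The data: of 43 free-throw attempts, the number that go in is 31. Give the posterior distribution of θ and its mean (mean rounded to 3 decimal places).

Posterior: Beta(34.9, 21); mean ≈ 0.624

Observing 31 successes and 12 failures updates Beta(3.9, 9) by adding the success and failure counts to the two shape parameters: α = 3.9+31 = 34.9, β = 9+12 = 21.
Posterior mean = α/(α+β) = 34.9/55.9 = 0.624.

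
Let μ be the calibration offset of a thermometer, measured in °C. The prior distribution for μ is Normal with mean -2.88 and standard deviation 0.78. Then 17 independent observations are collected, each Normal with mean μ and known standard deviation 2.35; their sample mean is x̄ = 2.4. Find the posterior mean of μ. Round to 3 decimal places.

Posterior mean ≈ 0.562

With known σ, the Normal prior is conjugate. Weight on the data is w = (n/σ²)/(n/σ² + 1/τ₀²) = 3.07832/(3.07832+1.64366) = 0.65191.
Posterior mean = w·x̄ + (1−w)·μ₀ = 0.65191·2.4 + 0.34809·-2.88 = 0.562.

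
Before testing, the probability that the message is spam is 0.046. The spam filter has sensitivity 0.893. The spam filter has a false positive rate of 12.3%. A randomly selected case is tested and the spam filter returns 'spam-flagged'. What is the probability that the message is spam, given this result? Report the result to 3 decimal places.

Let H be the event that the message is spam. P(H) = 0.046, so P(¬H) = 0.954. With E the 'spam-flagged' result, P(E|H) = 0.893 and P(E|¬H) = 0.123.
P(E) = 0.893·0.046 + 0.123·0.954 = 0.041078 + 0.11734 = 0.15842.
By Bayes' theorem, P(H|E) = 0.041078 / 0.15842 = 0.259.

P(H | E) ≈ 0.259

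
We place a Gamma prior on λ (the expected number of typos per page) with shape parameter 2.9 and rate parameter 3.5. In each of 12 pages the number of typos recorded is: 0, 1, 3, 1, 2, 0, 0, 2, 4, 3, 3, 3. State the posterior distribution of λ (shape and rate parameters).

The Poisson likelihood adds the total count to the shape and the number of exposure periods to the rate. Here ∑xᵢ = 22 and n = 12, so shape 2.9→24.9 and rate 3.5→15.5.

Posterior: Gamma(shape=24.9, rate=15.5)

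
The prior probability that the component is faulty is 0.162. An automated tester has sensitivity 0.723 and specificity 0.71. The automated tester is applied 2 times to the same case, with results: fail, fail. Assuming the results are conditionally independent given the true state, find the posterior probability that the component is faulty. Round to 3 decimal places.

Posterior P(H) ≈ 0.546

Let H be the event that the component is faulty; start with P(H) = 0.162. P('fail'|H) = 0.723, P('fail'|¬H) = 0.29.
Update on result 1 ('fail'): P(H) ← 0.723·0.1620 / (0.723·0.1620 + 0.29·0.8380) = 0.11713/0.36015 = 0.3252.
Update on result 2 ('fail'): P(H) ← 0.723·0.3252 / (0.723·0.3252 + 0.29·0.6748) = 0.23513/0.43082 = 0.5458.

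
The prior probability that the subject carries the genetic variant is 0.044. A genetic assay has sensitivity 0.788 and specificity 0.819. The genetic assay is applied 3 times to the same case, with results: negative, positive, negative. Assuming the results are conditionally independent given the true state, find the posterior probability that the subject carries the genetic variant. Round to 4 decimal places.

Posterior P(H) ≈ 0.0132

Let H be the event that the subject carries the genetic variant; start with P(H) = 0.044. P('positive'|H) = 0.788, P('positive'|¬H) = 0.181.
Update on result 1 ('negative'): P(H) ← 0.212·0.0440 / (0.212·0.0440 + 0.819·0.9560) = 0.0093280/0.79229 = 0.0118.
Update on result 2 ('positive'): P(H) ← 0.788·0.0118 / (0.788·0.0118 + 0.181·0.9882) = 0.0092775/0.18815 = 0.0493.
Update on result 3 ('negative'): P(H) ← 0.212·0.0493 / (0.212·0.0493 + 0.819·0.9507) = 0.010454/0.78907 = 0.0132.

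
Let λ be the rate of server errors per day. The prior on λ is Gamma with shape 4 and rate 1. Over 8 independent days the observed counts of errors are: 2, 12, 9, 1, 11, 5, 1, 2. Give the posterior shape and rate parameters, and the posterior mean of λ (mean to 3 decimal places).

Posterior: Gamma(shape=47, rate=9); mean ≈ 5.222

The Poisson likelihood adds the total count to the shape and the number of exposure periods to the rate. Here ∑xᵢ = 43 and n = 8, so shape 4→47 and rate 1→9.
E[λ | data] = 47/9 = 5.222.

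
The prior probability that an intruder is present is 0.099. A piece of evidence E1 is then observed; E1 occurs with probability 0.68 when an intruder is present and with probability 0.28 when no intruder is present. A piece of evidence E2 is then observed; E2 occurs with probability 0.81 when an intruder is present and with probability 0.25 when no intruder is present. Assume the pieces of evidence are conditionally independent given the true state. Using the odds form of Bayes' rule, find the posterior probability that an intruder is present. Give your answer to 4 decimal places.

Posterior probability ≈ 0.4637

Prior odds = 0.099/(1−0.099) = 0.10988. In log-odds, ln(0.10988) = -2.2084.
Add log likelihood ratios: ln(2.4286) + ln(3.2400) = 2.0629.
Posterior log-odds = -0.14551, so posterior odds = exp(-0.14551) = 0.86458. Converting, P(H|E) = 0.86458/1.8646 = 0.4637.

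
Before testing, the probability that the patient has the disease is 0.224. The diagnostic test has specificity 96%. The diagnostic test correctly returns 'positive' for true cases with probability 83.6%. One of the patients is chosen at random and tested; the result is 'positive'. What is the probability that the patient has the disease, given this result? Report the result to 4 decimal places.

P(H | E) ≈ 0.8578

Write H for 'the patient has the disease'. Prior odds H:¬H = 0.224/0.776 = 0.28866. For the 'positive' outcome, the likelihood ratio is 0.836/0.04 = 20.900.
Posterior odds = 0.28866 × 20.900 = 6.0330, so P(H|E) = 6.0330/(1+6.0330) = 0.8578.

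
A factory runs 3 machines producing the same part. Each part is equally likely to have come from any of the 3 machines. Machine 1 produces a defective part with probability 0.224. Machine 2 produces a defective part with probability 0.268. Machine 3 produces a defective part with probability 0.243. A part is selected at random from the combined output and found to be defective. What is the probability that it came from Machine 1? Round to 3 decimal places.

Posterior probability ≈ 0.305

P(defective|M1) = 0.224; P(defective|M2) = 0.268; P(defective|M3) = 0.243.
Prior × likelihood for each source: 0.333333·0.224=0.07467, 0.333333·0.268=0.08933, 0.333333·0.243=0.08100. Summing gives P(defective) = 0.24500.
P(Machine 1 | defective) = 0.07467 / 0.24500 = 0.305.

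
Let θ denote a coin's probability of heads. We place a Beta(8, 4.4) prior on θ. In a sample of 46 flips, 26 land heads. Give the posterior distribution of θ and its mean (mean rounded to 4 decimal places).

Posterior: Beta(34, 24.4); mean ≈ 0.5822

Observing 26 successes and 20 failures updates Beta(8, 4.4) by adding the success and failure counts to the two shape parameters: α = 8+26 = 34, β = 4.4+20 = 24.4.
Posterior mean = α/(α+β) = 34/58.4 = 0.5822.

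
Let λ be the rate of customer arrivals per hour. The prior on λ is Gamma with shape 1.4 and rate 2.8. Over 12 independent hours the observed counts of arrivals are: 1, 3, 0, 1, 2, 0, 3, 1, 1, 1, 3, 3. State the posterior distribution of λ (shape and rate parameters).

Posterior: Gamma(shape=20.4, rate=14.8)

The Poisson likelihood adds the total count to the shape and the number of exposure periods to the rate. Here ∑xᵢ = 19 and n = 12, so shape 1.4→20.4 and rate 2.8→14.8.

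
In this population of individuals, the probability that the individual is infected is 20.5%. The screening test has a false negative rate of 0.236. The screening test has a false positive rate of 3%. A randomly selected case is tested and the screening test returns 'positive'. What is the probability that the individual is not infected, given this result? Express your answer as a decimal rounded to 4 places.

Write H for 'the individual is infected'. Prior odds H:¬H = 0.205/0.795 = 0.25786. For the 'positive' outcome, the likelihood ratio is 0.764/0.03 = 25.467.
Posterior odds = 0.25786 × 25.467 = 6.5669, so P(H|E) = 6.5669/(1+6.5669) = 0.8678. Then P(¬H|E) = 1 − 0.8678 = 0.1322.

P(¬H | E) ≈ 0.1322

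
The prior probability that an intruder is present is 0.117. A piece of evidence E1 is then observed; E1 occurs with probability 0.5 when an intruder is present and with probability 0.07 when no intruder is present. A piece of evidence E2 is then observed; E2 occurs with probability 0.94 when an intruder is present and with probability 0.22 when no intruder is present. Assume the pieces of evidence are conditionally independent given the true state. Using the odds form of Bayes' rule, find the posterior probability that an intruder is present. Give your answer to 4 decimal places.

Prior odds = 0.117/(1−0.117) = 0.13250. In log-odds, ln(0.13250) = -2.0212.
Add log likelihood ratios: ln(7.1429) + ln(4.2727) = 3.4184.
Posterior log-odds = 1.3972, so posterior odds = exp(1.3972) = 4.0439. Converting, P(H|E) = 4.0439/5.0439 = 0.8017.

Posterior probability ≈ 0.8017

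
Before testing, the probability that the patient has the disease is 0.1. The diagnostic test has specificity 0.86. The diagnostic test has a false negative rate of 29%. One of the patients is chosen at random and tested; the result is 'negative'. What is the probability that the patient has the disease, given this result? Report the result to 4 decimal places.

Let H be the event that the patient has the disease. P(H) = 0.1, so P(¬H) = 0.9. With E the 'negative' result, P(E|H) = 0.29 and P(E|¬H) = 0.86.
P(E) = 0.29·0.1 + 0.86·0.9 = 0.029000 + 0.77400 = 0.80300.
By Bayes' theorem, P(H|E) = 0.029000 / 0.80300 = 0.0361.

P(H | E) ≈ 0.0361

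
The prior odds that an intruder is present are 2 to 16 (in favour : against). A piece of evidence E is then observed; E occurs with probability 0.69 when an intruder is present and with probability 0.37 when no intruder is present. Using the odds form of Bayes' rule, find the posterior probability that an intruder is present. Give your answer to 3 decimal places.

Prior odds = 2/16 = 0.12500. In log-odds, ln(0.12500) = -2.0794.
Add log likelihood ratio: ln(1.8649) = 0.62319.
Posterior log-odds = -1.4563, so posterior odds = exp(-1.4563) = 0.23311. Converting, P(H|E) = 0.23311/1.2331 = 0.189.

Posterior probability ≈ 0.189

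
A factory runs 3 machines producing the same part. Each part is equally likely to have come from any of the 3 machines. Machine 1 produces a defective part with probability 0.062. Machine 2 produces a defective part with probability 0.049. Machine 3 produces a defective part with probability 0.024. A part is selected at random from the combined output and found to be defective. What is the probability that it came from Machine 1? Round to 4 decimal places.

P(defective|M1) = 0.062; P(defective|M2) = 0.049; P(defective|M3) = 0.024.
Prior × likelihood for each source: 0.333333·0.062=0.02067, 0.333333·0.049=0.01633, 0.333333·0.024=0.008000. Summing gives P(defective) = 0.045000.
P(Machine 1 | defective) = 0.02067 / 0.045000 = 0.4593.

Posterior probability ≈ 0.4593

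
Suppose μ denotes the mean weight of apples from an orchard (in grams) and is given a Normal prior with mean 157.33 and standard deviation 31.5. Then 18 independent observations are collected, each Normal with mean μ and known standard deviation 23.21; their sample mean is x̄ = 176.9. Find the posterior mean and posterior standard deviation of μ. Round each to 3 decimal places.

Posterior mean ≈ 176.327; posterior SD ≈ 5.390

Prior precision 1/τ₀² = 1/31.5² = 0.00100781; data precision n/σ² = 18/23.21² = 0.0334135.
Posterior precision = 0.00100781 + 0.0334135 = 0.0344213, giving posterior SD = 1/√0.0344213 = 5.390.
Posterior mean = (0.00100781·157.33 + 0.0334135·176.9) / 0.0344213 = 176.327.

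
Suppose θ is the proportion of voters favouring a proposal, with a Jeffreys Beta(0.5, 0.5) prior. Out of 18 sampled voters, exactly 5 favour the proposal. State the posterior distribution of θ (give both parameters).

Posterior: Beta(5.5, 13.5)

Observing 5 successes and 13 failures updates Beta(0.5, 0.5) by adding the success and failure counts to the two shape parameters: α = 0.5+5 = 5.5, β = 0.5+13 = 13.5.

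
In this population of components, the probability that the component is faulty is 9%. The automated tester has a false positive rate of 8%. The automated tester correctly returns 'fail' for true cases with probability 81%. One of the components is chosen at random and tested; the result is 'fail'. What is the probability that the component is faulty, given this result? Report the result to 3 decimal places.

Let H be the event that the component is faulty. P(H) = 0.09, so P(¬H) = 0.91. With E the 'fail' result, P(E|H) = 0.81 and P(E|¬H) = 0.08.
P(E) = 0.81·0.09 + 0.08·0.91 = 0.072900 + 0.072800 = 0.14570.
By Bayes' theorem, P(H|E) = 0.072900 / 0.14570 = 0.500.

P(H | E) ≈ 0.500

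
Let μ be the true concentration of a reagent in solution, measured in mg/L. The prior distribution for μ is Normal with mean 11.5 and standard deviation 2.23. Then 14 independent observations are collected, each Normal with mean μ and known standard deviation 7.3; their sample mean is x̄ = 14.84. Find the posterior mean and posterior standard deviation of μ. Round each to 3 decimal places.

Posterior mean ≈ 13.392; posterior SD ≈ 1.468

Prior precision 1/τ₀² = 1/2.23² = 0.201090; data precision n/σ² = 14/7.3² = 0.262713.
Posterior precision = 0.201090 + 0.262713 = 0.463803, giving posterior SD = 1/√0.463803 = 1.468.
Posterior mean = (0.201090·11.5 + 0.262713·14.84) / 0.463803 = 13.392.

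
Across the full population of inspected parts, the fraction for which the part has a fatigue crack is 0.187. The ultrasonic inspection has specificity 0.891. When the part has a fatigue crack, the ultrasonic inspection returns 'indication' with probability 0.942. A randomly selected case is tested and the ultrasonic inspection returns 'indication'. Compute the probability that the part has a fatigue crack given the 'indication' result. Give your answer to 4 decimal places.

P(H | E) ≈ 0.6653

Write H for 'the part has a fatigue crack'. Prior odds H:¬H = 0.187/0.813 = 0.23001. For the 'indication' outcome, the likelihood ratio is 0.942/0.109 = 8.6422.
Posterior odds = 0.23001 × 8.6422 = 1.9878, so P(H|E) = 1.9878/(1+1.9878) = 0.6653.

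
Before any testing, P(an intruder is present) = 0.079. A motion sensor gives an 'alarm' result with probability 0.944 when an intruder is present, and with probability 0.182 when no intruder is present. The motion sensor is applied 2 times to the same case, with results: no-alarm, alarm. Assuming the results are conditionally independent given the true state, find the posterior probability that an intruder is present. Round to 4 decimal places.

Posterior P(H) ≈ 0.0296

With H the event that an intruder is present, the joint likelihood of the observed sequence is P(data|H) = 0.056·0.944 = 0.052864 and P(data|¬H) = 0.818·0.182 = 0.14888.
Bayes: P(H|data) = 0.079·0.052864 / (0.079·0.052864 + 0.921·0.14888) = 0.0041763/0.14129 = 0.0296.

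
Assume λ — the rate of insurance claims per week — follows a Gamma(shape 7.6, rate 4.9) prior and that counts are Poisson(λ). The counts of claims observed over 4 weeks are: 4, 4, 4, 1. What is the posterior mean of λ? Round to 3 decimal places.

The Poisson likelihood adds the total count to the shape and the number of exposure periods to the rate. Here ∑xᵢ = 13 and n = 4, so shape 7.6→20.6 and rate 4.9→8.9.
Posterior mean = shape/rate = 20.6/8.9 = 2.315.

Posterior mean ≈ 2.315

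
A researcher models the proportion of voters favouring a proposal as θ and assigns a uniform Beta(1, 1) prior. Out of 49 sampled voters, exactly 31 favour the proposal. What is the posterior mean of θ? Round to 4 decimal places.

Observing 31 successes and 18 failures updates Beta(1, 1) by adding the success and failure counts to the two shape parameters: α = 1+31 = 32, β = 1+18 = 19.
E[θ | data] = 32/(32+19) = 0.6275.

Posterior mean ≈ 0.6275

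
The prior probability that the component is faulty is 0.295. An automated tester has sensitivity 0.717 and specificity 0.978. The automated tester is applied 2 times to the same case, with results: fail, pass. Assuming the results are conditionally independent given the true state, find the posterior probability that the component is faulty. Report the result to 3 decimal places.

With H the event that the component is faulty, the joint likelihood of the observed sequence is P(data|H) = 0.717·0.283 = 0.20291 and P(data|¬H) = 0.022·0.978 = 0.021516.
Bayes: P(H|data) = 0.295·0.20291 / (0.295·0.20291 + 0.705·0.021516) = 0.059859/0.075028 = 0.7978.

Posterior P(H) ≈ 0.798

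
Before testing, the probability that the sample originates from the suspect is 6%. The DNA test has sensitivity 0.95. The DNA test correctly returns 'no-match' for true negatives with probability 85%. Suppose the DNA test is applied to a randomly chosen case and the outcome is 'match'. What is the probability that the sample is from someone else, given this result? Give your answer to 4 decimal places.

P(¬H | E) ≈ 0.7121

Write H for 'the sample originates from the suspect'. Prior odds H:¬H = 0.06/0.94 = 0.063830. For the 'match' outcome, the likelihood ratio is 0.95/0.15 = 6.3333.
Posterior odds = 0.063830 × 6.3333 = 0.40426, so P(H|E) = 0.40426/(1+0.40426) = 0.2879. Then P(¬H|E) = 1 − 0.2879 = 0.7121.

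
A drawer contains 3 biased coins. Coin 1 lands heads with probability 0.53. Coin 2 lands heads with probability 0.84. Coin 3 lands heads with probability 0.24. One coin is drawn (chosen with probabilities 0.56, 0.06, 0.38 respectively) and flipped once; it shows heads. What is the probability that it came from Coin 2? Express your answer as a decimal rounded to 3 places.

P(heads|C1) = 0.53; P(heads|C2) = 0.84; P(heads|C3) = 0.24.
Prior × likelihood for each source: 0.56·0.53=0.2968, 0.06·0.84=0.05040, 0.38·0.24=0.09120. Summing gives P(heads) = 0.43840.
P(Coin 2 | heads) = 0.05040 / 0.43840 = 0.115.

Posterior probability ≈ 0.115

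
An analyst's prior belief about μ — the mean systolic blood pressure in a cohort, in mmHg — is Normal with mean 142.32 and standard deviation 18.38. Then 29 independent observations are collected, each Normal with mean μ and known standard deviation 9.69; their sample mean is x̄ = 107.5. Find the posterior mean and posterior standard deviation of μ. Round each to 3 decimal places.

With known σ, the Normal prior is conjugate. Weight on the data is w = (n/σ²)/(n/σ² + 1/τ₀²) = 0.308852/(0.308852+0.00296012) = 0.99051.
Posterior mean = w·x̄ + (1−w)·μ₀ = 0.99051·107.5 + 0.0094933·142.32 = 107.831. Posterior variance = 1/(0.308852+0.00296012) = 3.20706, so SD = 1.791.

Posterior mean ≈ 107.831; posterior SD ≈ 1.791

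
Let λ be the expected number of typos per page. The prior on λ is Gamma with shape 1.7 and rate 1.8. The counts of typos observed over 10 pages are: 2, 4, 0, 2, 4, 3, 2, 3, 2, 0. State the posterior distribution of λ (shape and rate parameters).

Posterior: Gamma(shape=23.7, rate=11.8)

The Poisson likelihood adds the total count to the shape and the number of exposure periods to the rate. Here ∑xᵢ = 22 and n = 10, so shape 1.7→23.7 and rate 1.8→11.8.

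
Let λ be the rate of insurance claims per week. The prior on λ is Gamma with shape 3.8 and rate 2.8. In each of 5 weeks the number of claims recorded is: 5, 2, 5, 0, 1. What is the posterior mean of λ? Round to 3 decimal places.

Posterior mean ≈ 2.154

The Poisson likelihood adds the total count to the shape and the number of exposure periods to the rate. Here ∑xᵢ = 13 and n = 5, so shape 3.8→16.8 and rate 2.8→7.8.
E[λ | data] = 16.8/7.8 = 2.154.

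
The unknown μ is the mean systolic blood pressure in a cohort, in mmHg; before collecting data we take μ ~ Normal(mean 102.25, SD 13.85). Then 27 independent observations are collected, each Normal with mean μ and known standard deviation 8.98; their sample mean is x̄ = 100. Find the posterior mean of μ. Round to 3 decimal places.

With known σ, the Normal prior is conjugate. Weight on the data is w = (n/σ²)/(n/σ² + 1/τ₀²) = 0.334820/(0.334820+0.00521315) = 0.98467.
Posterior mean = w·x̄ + (1−w)·μ₀ = 0.98467·100 + 0.015331·102.25 = 100.034.

Posterior mean ≈ 100.034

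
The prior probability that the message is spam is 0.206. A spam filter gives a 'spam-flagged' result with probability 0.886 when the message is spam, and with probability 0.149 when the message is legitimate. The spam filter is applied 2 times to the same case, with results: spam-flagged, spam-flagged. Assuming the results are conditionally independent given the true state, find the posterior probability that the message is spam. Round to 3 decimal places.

Let H be the event that the message is spam; start with P(H) = 0.206. P('spam-flagged'|H) = 0.886, P('spam-flagged'|¬H) = 0.149.
Update on result 1 ('spam-flagged'): P(H) ← 0.886·0.2060 / (0.886·0.2060 + 0.149·0.7940) = 0.18252/0.30082 = 0.6067.
Update on result 2 ('spam-flagged'): P(H) ← 0.886·0.6067 / (0.886·0.6067 + 0.149·0.3933) = 0.53756/0.59616 = 0.9017.

Posterior P(H) ≈ 0.902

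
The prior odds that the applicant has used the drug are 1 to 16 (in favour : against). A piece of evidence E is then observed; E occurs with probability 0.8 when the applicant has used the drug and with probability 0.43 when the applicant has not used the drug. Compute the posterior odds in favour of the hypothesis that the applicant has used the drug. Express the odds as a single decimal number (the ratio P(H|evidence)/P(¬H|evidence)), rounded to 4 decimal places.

Posterior odds ≈ 0.1163

Prior odds = 1/16 = 0.062500. In log-odds, ln(0.062500) = -2.7726.
Add log likelihood ratio: ln(1.8605) = 0.62083.
Posterior log-odds = -2.1518, so posterior odds = exp(-2.1518) = 0.11628.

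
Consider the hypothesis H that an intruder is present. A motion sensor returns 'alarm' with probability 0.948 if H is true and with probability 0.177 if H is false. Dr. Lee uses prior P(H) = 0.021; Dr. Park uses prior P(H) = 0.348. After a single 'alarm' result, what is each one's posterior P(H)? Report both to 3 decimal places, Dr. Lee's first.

The likelihood ratio for an 'alarm' result is 0.948/0.177 = 5.3559.
Dr. Lee: prior odds 0.021/0.979 = 0.021450; posterior odds 0.11489; posterior probability 0.103.
Dr. Park: prior odds 0.348/0.652 = 0.53374; posterior odds 2.8587; posterior probability 0.741.

Dr. Lee: 0.103; Dr. Park: 0.741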